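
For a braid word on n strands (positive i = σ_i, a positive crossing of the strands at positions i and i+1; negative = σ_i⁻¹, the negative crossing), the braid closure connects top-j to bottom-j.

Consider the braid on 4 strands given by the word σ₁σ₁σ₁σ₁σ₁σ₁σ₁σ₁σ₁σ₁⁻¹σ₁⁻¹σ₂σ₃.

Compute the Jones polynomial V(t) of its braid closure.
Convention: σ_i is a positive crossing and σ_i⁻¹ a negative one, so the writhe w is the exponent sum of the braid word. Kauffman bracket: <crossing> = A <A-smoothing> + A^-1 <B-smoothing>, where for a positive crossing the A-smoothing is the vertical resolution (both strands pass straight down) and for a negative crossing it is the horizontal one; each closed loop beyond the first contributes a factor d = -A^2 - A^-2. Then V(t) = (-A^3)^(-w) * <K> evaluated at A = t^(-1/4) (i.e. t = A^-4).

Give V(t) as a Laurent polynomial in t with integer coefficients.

The presented braid s1 s1 s1 s1 s1 s1 s1 s1 s1 s1^-1 s1^-1 s2 s3 on 4 strands reduces by inverse Markov moves (closure unchanged at each step):
  Destabilize: the word has the form β·s3 where s3 occurs only as the final letter (β ∈ B_3); drop it and the last strand → 3 strands.
  Destabilize: the word has the form β·s2 where s2 occurs only as the final letter (β ∈ B_2); drop it and the last strand → 2 strands.
  Deconjugate: the word is γ·β·γ⁻¹ with γ = s1 s1 (prefix) and γ⁻¹ = s1^-1 s1^-1 (suffix); strip both.
Reduced to β = s1 s1 s1 s1 s1 s1 s1 on 2 strands, 7 crossings.
Compute on β:
Braid: s1 s1 s1 s1 s1 s1 s1 on 2 strands, 7 crossings.
Writhe w = (#positive) - (#negative) = 7 - 0 = 7.
Computing the Kauffman bracket via state sum. There are 2^7 = 128 states.
Smooth each crossing (0=||, 1=⌣⌢); contribution A^(Σ sign_k(1-2s_k)) * d^(L-1).
Tabulate the states by total A-exponent and number of loops L (A-exp: L × count):
  A^7: L=2 ×1
  A^5: L=1 ×7
  A^3: L=2 ×21
  A^1: L=3 ×35
  A^-1: L=4 ×35
  A^-3: L=5 ×21
  A^-5: L=6 ×7
  A^-7: L=7 ×1
Each group contributes A^e * Σ count * d^(L-1):
Powers of d = -A^2 - A^-2: d^2 = A^4 + 2 + A^-4; d^3 = -A^6 - 3*A^2 - 3*A^-2 - A^-6; d^4 = A^8 + 4*A^4 + 6 + 4*A^-4 + A^-8; d^5 = -A^10 - 5*A^6 - 10*A^2 - 10*A^-2 - 5*A^-6 - A^-10; d^6 = A^12 + 6*A^8 + 15*A^4 + 20 + 15*A^-4 + 6*A^-8 + A^-12.
  A^7 * (d) = -A^9 - A^5
  A^5 * (7) = 7*A^5
  A^3 * (21*d) = -21*A^5 - 21*A
  A^1 * (35*d^2) = 35*A^5 + 70*A + 35*A^-3
  A^-1 * (35*d^3) = -35*A^5 - 105*A - 105*A^-3 - 35*A^-7
  A^-3 * (21*d^4) = 21*A^5 + 84*A + 126*A^-3 + 84*A^-7 + 21*A^-11
  A^-5 * (7*d^5) = -7*A^5 - 35*A - 70*A^-3 - 70*A^-7 - 35*A^-11 - 7*A^-15
  A^-7 * (d^6) = A^5 + 6*A + 15*A^-3 + 20*A^-7 + 15*A^-11 + 6*A^-15 + A^-19
Summing the groups: <K> = -A^9 - A + A^-3 - A^-7 + A^-11 - A^-15 + A^-19
Normalise by the writhe: (-A^3)^(-w) = (-A^3)^(-7) = -A^-21, so f(A) = -A^-21 * <K> = A^-12 + A^-20 - A^-24 + A^-28 - A^-32 + A^-36 - A^-40.
Substitute A = t^(-1/4), i.e. A^e → t^(-e/4): V(t) = -t^10 + t^9 - t^8 + t^7 - t^6 + t^5 + t^3

Answer: -t^10 + t^9 - t^8 + t^7 - t^6 + t^5 + t^3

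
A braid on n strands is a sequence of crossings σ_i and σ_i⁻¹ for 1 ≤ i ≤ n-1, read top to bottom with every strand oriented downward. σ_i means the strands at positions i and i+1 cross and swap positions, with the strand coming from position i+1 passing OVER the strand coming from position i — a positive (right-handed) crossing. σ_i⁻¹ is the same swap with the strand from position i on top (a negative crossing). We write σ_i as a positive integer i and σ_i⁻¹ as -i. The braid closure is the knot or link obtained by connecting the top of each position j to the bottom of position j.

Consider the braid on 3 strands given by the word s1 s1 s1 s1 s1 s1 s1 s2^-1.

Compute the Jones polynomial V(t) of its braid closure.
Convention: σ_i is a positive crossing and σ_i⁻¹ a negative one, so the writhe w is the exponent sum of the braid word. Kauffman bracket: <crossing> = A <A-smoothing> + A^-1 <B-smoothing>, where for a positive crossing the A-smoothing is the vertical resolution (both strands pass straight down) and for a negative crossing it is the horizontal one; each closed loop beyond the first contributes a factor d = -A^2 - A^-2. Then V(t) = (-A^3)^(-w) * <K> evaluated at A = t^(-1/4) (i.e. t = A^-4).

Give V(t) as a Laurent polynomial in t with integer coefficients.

-t^10 + t^9 - t^8 + t^7 - t^6 + t^5 + t^3

Derivation:
The presented braid s1 s1 s1 s1 s1 s1 s1 s2^-1 on 3 strands reduces by inverse Markov moves (closure unchanged at each step):
  Destabilize: the word has the form β·s2^-1 where s2^-1 occurs only as the final letter (β ∈ B_2); drop it and the last strand → 2 strands.
Reduced to β = s1 s1 s1 s1 s1 s1 s1 on 2 strands, 7 crossings.
Compute on β:
Braid: s1 s1 s1 s1 s1 s1 s1 on 2 strands, 7 crossings.
Writhe w = (#positive) - (#negative) = 7 - 0 = 7.
Computing the Kauffman bracket via state sum. There are 2^7 = 128 states.
For each crossing: s=0 is the vertical smoothing, s=1 horizontal. Crossing k contributes A^(sign_k * (1 - 2*s_k)); loop factor d = -A^2 - A^-2.
Tabulate the states by total A-exponent and number of loops L (A-exp: L × count):
  A^7: L=2 ×1
  A^5: L=1 ×7
  A^3: L=2 ×21
  A^1: L=3 ×35
  A^-1: L=4 ×35
  A^-3: L=5 ×21
  A^-5: L=6 ×7
  A^-7: L=7 ×1
Each group contributes A^e * Σ count * d^(L-1):
Powers of d = -A^2 - A^-2: d^2 = A^4 + 2 + A^-4; d^3 = -A^6 - 3*A^2 - 3*A^-2 - A^-6; d^4 = A^8 + 4*A^4 + 6 + 4*A^-4 + A^-8; d^5 = -A^10 - 5*A^6 - 10*A^2 - 10*A^-2 - 5*A^-6 - A^-10; d^6 = A^12 + 6*A^8 + 15*A^4 + 20 + 15*A^-4 + 6*A^-8 + A^-12.
  A^7 * (d) = -A^9 - A^5
  A^5 * (7) = 7*A^5
  A^3 * (21*d) = -21*A^5 - 21*A
  A^1 * (35*d^2) = 35*A^5 + 70*A + 35*A^-3
  A^-1 * (35*d^3) = -35*A^5 - 105*A - 105*A^-3 - 35*A^-7
  A^-3 * (21*d^4) = 21*A^5 + 84*A + 126*A^-3 + 84*A^-7 + 21*A^-11
  A^-5 * (7*d^5) = -7*A^5 - 35*A - 70*A^-3 - 70*A^-7 - 35*A^-11 - 7*A^-15
  A^-7 * (d^6) = A^5 + 6*A + 15*A^-3 + 20*A^-7 + 15*A^-11 + 6*A^-15 + A^-19
Summing the groups: <K> = -A^9 - A + A^-3 - A^-7 + A^-11 - A^-15 + A^-19
Normalise by the writhe: (-A^3)^(-w) = (-A^3)^(-7) = -A^-21, so f(A) = -A^-21 * <K> = A^-12 + A^-20 - A^-24 + A^-28 - A^-32 + A^-36 - A^-40.
Substitute A = t^(-1/4), i.e. A^e → t^(-e/4): V(t) = -t^10 + t^9 - t^8 + t^7 - t^6 + t^5 + t^3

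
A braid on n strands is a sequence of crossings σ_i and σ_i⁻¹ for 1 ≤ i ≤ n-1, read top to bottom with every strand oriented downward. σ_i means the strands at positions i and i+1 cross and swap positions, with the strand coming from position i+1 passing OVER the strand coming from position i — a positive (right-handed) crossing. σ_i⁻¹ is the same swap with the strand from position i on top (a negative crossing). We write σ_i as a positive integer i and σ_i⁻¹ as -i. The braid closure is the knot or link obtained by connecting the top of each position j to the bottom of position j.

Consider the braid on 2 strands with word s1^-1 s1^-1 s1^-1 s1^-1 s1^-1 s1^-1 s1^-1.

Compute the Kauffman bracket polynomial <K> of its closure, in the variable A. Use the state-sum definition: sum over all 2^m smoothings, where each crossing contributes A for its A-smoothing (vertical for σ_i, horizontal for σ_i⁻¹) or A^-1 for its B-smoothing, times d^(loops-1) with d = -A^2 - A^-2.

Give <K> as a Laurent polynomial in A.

A^19 - A^15 + A^11 - A^7 + A^3 - A^-1 - A^-9

Derivation:
Braid: s1^-1 s1^-1 s1^-1 s1^-1 s1^-1 s1^-1 s1^-1 on 2 strands, 7 crossings.
Writhe w = (#positive) - (#negative) = 0 - 7 = -7.
State-sum expansion of <K>. There are 2^7 = 128 states.
Smooth each crossing (0=||, 1=⌣⌢); contribution A^(Σ sign_k(1-2s_k)) * d^(L-1).
Tabulate the states by total A-exponent and number of loops L (A-exp: L × count):
  A^7: L=7 ×1
  A^5: L=6 ×7
  A^3: L=5 ×21
  A^1: L=4 ×35
  A^-1: L=3 ×35
  A^-3: L=2 ×21
  A^-5: L=1 ×7
  A^-7: L=2 ×1
Each group contributes A^e * Σ count * d^(L-1):
Powers of d = -A^2 - A^-2: d^2 = A^4 + 2 + A^-4; d^3 = -A^6 - 3*A^2 - 3*A^-2 - A^-6; d^4 = A^8 + 4*A^4 + 6 + 4*A^-4 + A^-8; d^5 = -A^10 - 5*A^6 - 10*A^2 - 10*A^-2 - 5*A^-6 - A^-10; d^6 = A^12 + 6*A^8 + 15*A^4 + 20 + 15*A^-4 + 6*A^-8 + A^-12.
  A^7 * (d^6) = A^19 + 6*A^15 + 15*A^11 + 20*A^7 + 15*A^3 + 6*A^-1 + A^-5
  A^5 * (7*d^5) = -7*A^15 - 35*A^11 - 70*A^7 - 70*A^3 - 35*A^-1 - 7*A^-5
  A^3 * (21*d^4) = 21*A^11 + 84*A^7 + 126*A^3 + 84*A^-1 + 21*A^-5
  A^1 * (35*d^3) = -35*A^7 - 105*A^3 - 105*A^-1 - 35*A^-5
  A^-1 * (35*d^2) = 35*A^3 + 70*A^-1 + 35*A^-5
  A^-3 * (21*d) = -21*A^-1 - 21*A^-5
  A^-5 * (7) = 7*A^-5
  A^-7 * (d) = -A^-5 - A^-9
Summing the groups: <K> = A^19 - A^15 + A^11 - A^7 + A^3 - A^-1 - A^-9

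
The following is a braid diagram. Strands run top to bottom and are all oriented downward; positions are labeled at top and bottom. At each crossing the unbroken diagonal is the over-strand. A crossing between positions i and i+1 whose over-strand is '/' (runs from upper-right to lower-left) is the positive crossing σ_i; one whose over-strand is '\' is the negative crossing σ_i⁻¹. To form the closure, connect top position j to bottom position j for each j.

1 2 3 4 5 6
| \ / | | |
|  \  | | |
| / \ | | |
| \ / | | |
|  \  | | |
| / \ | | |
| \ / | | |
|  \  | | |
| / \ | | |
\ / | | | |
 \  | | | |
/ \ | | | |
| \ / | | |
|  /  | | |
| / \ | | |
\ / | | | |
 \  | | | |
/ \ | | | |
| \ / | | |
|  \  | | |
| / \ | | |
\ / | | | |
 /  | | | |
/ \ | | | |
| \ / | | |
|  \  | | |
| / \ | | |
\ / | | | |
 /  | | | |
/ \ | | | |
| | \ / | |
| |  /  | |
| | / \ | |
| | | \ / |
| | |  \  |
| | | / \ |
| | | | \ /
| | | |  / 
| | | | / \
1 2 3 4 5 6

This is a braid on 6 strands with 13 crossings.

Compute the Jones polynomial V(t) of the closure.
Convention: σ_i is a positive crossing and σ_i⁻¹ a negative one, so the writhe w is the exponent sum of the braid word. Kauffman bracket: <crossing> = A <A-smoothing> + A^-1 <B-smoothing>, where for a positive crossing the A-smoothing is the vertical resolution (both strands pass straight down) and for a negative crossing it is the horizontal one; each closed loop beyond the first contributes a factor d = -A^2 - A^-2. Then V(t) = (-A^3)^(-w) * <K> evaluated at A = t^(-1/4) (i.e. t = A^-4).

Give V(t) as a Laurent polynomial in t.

Reading the diagram top to bottom ('/'-over between positions i,i+1 = s_i, '\'-over = s_i^-1): braid word = s2^-1 s2^-1 s2^-1 s1^-1 s2 s1^-1 s2^-1 s1 s2^-1 s1 s3 s4^-1 s5.
The presented braid s2^-1 s2^-1 s2^-1 s1^-1 s2 s1^-1 s2^-1 s1 s2^-1 s1 s3 s4^-1 s5 on 6 strands reduces by inverse Markov moves (closure unchanged at each step):
  Destabilize: the word has the form β·s5 where s5 occurs only as the final letter (β ∈ B_5); drop it and the last strand → 5 strands.
  Destabilize: the word has the form β·s4^-1 where s4^-1 occurs only as the final letter (β ∈ B_4); drop it and the last strand → 4 strands.
  Destabilize: the word has the form β·s3 where s3 occurs only as the final letter (β ∈ B_3); drop it and the last strand → 3 strands.
Reduced to β = s2^-1 s2^-1 s2^-1 s1^-1 s2 s1^-1 s2^-1 s1 s2^-1 s1 on 3 strands, 10 crossings.
Compute on β:
Braid: s2^-1 s2^-1 s2^-1 s1^-1 s2 s1^-1 s2^-1 s1 s2^-1 s1 on 3 strands, 10 crossings.
Writhe w = (#positive) - (#negative) = 3 - 7 = -4.
State-sum expansion of <K>. There are 2^10 = 1024 states.
For each crossing: s=0 is the vertical smoothing, s=1 horizontal. Crossing k contributes A^(sign_k * (1 - 2*s_k)); loop factor d = -A^2 - A^-2.
Tabulate the states by total A-exponent and number of loops L (A-exp: L × count):
  A^10: L=6 ×1
  A^8: L=5 ×10
  A^6: L=4 ×41, L=6 ×4
  A^4: L=3 ×88, L=5 ×31, L=7 ×1
  A^2: L=2 ×102, L=4 ×99, L=6 ×9
  A^0: L=1 ×54, L=3 ×162, L=5 ×36
  A^-2: L=2 ×134, L=4 ×74, L=6 ×2
  A^-4: L=1 ×30, L=3 ×82, L=5 ×8
  A^-6: L=2 ×32, L=4 ×13
  A^-8: L=1 ×3, L=3 ×7
  A^-10: L=2 ×1
Each group contributes A^e * Σ count * d^(L-1):
Powers of d = -A^2 - A^-2: d^2 = A^4 + 2 + A^-4; d^3 = -A^6 - 3*A^2 - 3*A^-2 - A^-6; d^4 = A^8 + 4*A^4 + 6 + 4*A^-4 + A^-8; d^5 = -A^10 - 5*A^6 - 10*A^2 - 10*A^-2 - 5*A^-6 - A^-10; d^6 = A^12 + 6*A^8 + 15*A^4 + 20 + 15*A^-4 + 6*A^-8 + A^-12.
  A^10 * (d^5) = -A^20 - 5*A^16 - 10*A^12 - 10*A^8 - 5*A^4 - 1
  A^8 * (10*d^4) = 10*A^16 + 40*A^12 + 60*A^8 + 40*A^4 + 10
  A^6 * (41*d^3 + 4*d^5) = -4*A^16 - 61*A^12 - 163*A^8 - 163*A^4 - 61 - 4*A^-4
  A^4 * (88*d^2 + 31*d^4 + d^6) = A^16 + 37*A^12 + 227*A^8 + 382*A^4 + 227 + 37*A^-4 + A^-8
  A^2 * (102*d + 99*d^3 + 9*d^5) = -9*A^12 - 144*A^8 - 489*A^4 - 489 - 144*A^-4 - 9*A^-8
  A^0 * (54 + 162*d^2 + 36*d^4) = 36*A^8 + 306*A^4 + 594 + 306*A^-4 + 36*A^-8
  A^-2 * (134*d + 74*d^3 + 2*d^5) = -2*A^8 - 84*A^4 - 376 - 376*A^-4 - 84*A^-8 - 2*A^-12
  A^-4 * (30 + 82*d^2 + 8*d^4) = 8*A^4 + 114 + 242*A^-4 + 114*A^-8 + 8*A^-12
  A^-6 * (32*d + 13*d^3) = -13 - 71*A^-4 - 71*A^-8 - 13*A^-12
  A^-8 * (3 + 7*d^2) = 7*A^-4 + 17*A^-8 + 7*A^-12
  A^-10 * (d) = -A^-8 - A^-12
Summing the groups: <K> = -A^20 + 2*A^16 - 3*A^12 + 4*A^8 - 5*A^4 + 5 - 3*A^-4 + 3*A^-8 - A^-12
Normalise by the writhe: (-A^3)^(-w) = (-A^3)^(4) = A^12, so f(A) = A^12 * <K> = -A^32 + 2*A^28 - 3*A^24 + 4*A^20 - 5*A^16 + 5*A^12 - 3*A^8 + 3*A^4 - 1.
Substitute A = t^(-1/4), i.e. A^e → t^(-e/4): V(t) = -1 + 3*t^-1 - 3*t^-2 + 5*t^-3 - 5*t^-4 + 4*t^-5 - 3*t^-6 + 2*t^-7 - t^-8

Answer: -1 + 3*t^-1 - 3*t^-2 + 5*t^-3 - 5*t^-4 + 4*t^-5 - 3*t^-6 + 2*t^-7 - t^-8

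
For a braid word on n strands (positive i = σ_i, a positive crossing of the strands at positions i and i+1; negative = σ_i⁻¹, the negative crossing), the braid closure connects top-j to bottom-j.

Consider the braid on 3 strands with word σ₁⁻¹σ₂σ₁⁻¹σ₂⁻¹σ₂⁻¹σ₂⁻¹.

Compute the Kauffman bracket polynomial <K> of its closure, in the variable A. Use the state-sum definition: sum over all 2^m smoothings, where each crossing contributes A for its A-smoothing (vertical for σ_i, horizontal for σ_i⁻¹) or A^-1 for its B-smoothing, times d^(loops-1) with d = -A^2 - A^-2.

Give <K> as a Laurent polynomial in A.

-A^12 + A^8 - A^4 + 2 - A^-4 + A^-8

Derivation:
Braid: s1^-1 s2 s1^-1 s2^-1 s2^-1 s2^-1 on 3 strands, 6 crossings.
Writhe w = (#positive) - (#negative) = 1 - 5 = -4.
Enumerate smoothing states for the bracket polynomial. There are 2^6 = 64 states.
For each crossing: s=0 is the vertical smoothing, s=1 horizontal. Crossing k contributes A^(sign_k * (1 - 2*s_k)); loop factor d = -A^2 - A^-2.
Tabulate the states by total A-exponent and number of loops L (A-exp: L × count):
  A^6: L=4 ×1
  A^4: L=3 ×6
  A^2: L=2 ×12, L=4 ×3
  A^0: L=1 ×9, L=3 ×10, L=5 ×1
  A^-2: L=2 ×12, L=4 ×3
  A^-4: L=1 ×2, L=3 ×4
  A^-6: L=2 ×1
Each group contributes A^e * Σ count * d^(L-1):
Powers of d = -A^2 - A^-2: d^2 = A^4 + 2 + A^-4; d^3 = -A^6 - 3*A^2 - 3*A^-2 - A^-6; d^4 = A^8 + 4*A^4 + 6 + 4*A^-4 + A^-8.
  A^6 * (d^3) = -A^12 - 3*A^8 - 3*A^4 - 1
  A^4 * (6*d^2) = 6*A^8 + 12*A^4 + 6
  A^2 * (12*d + 3*d^3) = -3*A^8 - 21*A^4 - 21 - 3*A^-4
  A^0 * (9 + 10*d^2 + d^4) = A^8 + 14*A^4 + 35 + 14*A^-4 + A^-8
  A^-2 * (12*d + 3*d^3) = -3*A^4 - 21 - 21*A^-4 - 3*A^-8
  A^-4 * (2 + 4*d^2) = 4 + 10*A^-4 + 4*A^-8
  A^-6 * (d) = -A^-4 - A^-8
Summing the groups: <K> = -A^12 + A^8 - A^4 + 2 - A^-4 + A^-8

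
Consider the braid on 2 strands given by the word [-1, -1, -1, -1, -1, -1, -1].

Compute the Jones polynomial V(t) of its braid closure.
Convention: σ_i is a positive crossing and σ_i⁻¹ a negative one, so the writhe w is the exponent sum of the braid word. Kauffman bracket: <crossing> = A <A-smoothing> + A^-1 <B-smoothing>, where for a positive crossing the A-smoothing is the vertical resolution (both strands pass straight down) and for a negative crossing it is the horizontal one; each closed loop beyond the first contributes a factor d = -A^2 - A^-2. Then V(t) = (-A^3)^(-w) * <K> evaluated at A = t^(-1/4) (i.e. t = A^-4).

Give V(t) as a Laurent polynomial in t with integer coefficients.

Braid: s1^-1 s1^-1 s1^-1 s1^-1 s1^-1 s1^-1 s1^-1 on 2 strands, 7 crossings.
Writhe w = (#positive) - (#negative) = 0 - 7 = -7.
Enumerate smoothing states for the bracket polynomial. There are 2^7 = 128 states.
Smooth each crossing (0=||, 1=⌣⌢); contribution A^(Σ sign_k(1-2s_k)) * d^(L-1).
Tabulate the states by total A-exponent and number of loops L (A-exp: L × count):
  A^7: L=7 ×1
  A^5: L=6 ×7
  A^3: L=5 ×21
  A^1: L=4 ×35
  A^-1: L=3 ×35
  A^-3: L=2 ×21
  A^-5: L=1 ×7
  A^-7: L=2 ×1
Each group contributes A^e * Σ count * d^(L-1):
Powers of d = -A^2 - A^-2: d^2 = A^4 + 2 + A^-4; d^3 = -A^6 - 3*A^2 - 3*A^-2 - A^-6; d^4 = A^8 + 4*A^4 + 6 + 4*A^-4 + A^-8; d^5 = -A^10 - 5*A^6 - 10*A^2 - 10*A^-2 - 5*A^-6 - A^-10; d^6 = A^12 + 6*A^8 + 15*A^4 + 20 + 15*A^-4 + 6*A^-8 + A^-12.
  A^7 * (d^6) = A^19 + 6*A^15 + 15*A^11 + 20*A^7 + 15*A^3 + 6*A^-1 + A^-5
  A^5 * (7*d^5) = -7*A^15 - 35*A^11 - 70*A^7 - 70*A^3 - 35*A^-1 - 7*A^-5
  A^3 * (21*d^4) = 21*A^11 + 84*A^7 + 126*A^3 + 84*A^-1 + 21*A^-5
  A^1 * (35*d^3) = -35*A^7 - 105*A^3 - 105*A^-1 - 35*A^-5
  A^-1 * (35*d^2) = 35*A^3 + 70*A^-1 + 35*A^-5
  A^-3 * (21*d) = -21*A^-1 - 21*A^-5
  A^-5 * (7) = 7*A^-5
  A^-7 * (d) = -A^-5 - A^-9
Summing the groups: <K> = A^19 - A^15 + A^11 - A^7 + A^3 - A^-1 - A^-9
Normalise by the writhe: (-A^3)^(-w) = (-A^3)^(7) = -A^21, so f(A) = -A^21 * <K> = -A^40 + A^36 - A^32 + A^28 - A^24 + A^20 + A^12.
Substitute A = t^(-1/4), i.e. A^e → t^(-e/4): V(t) = t^-3 + t^-5 - t^-6 + t^-7 - t^-8 + t^-9 - t^-10

Answer: t^-3 + t^-5 - t^-6 + t^-7 - t^-8 + t^-9 - t^-10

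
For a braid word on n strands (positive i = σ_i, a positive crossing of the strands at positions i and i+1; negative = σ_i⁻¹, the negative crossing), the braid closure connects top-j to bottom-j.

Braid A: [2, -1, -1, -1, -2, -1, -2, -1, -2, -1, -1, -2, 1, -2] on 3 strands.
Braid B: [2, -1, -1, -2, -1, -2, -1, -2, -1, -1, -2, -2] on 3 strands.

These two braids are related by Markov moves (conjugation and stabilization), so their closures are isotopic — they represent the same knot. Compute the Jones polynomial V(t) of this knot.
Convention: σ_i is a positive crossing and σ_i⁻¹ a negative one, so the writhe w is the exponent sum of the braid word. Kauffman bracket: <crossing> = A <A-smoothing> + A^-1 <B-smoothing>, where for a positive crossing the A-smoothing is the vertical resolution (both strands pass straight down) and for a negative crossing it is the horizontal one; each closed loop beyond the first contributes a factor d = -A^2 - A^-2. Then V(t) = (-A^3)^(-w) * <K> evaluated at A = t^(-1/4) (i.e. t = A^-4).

t^-4 + t^-6 - t^-10

Derivation:
Markov-equivalent braids have isotopic closures, hence identical knot invariants. Strip the Markov moves from each word to reach a common short braid β, then compute V(t) once on β.
Braid A: s2 s1^-1 s1^-1 s1^-1 s2^-1 s1^-1 s2^-1 s1^-1 s2^-1 s1^-1 s1^-1 s2^-1 s1 s2^-1 on 3 strands reduces by inverse Markov moves (closure unchanged at each step):
  Deconjugate: the word is γ·β·γ⁻¹ with γ = s2 s1^-1 (prefix) and γ⁻¹ = s1 s2^-1 (suffix); strip both.
Reduced to β = s1^-1 s1^-1 s2^-1 s1^-1 s2^-1 s1^-1 s2^-1 s1^-1 s1^-1 s2^-1 on 3 strands, 10 crossings.
Braid B: s2 s1^-1 s1^-1 s2^-1 s1^-1 s2^-1 s1^-1 s2^-1 s1^-1 s1^-1 s2^-1 s2^-1 on 3 strands reduces by inverse Markov moves (closure unchanged at each step):
  Deconjugate: the word is γ·β·γ⁻¹ with γ = s2 (prefix) and γ⁻¹ = s2^-1 (suffix); strip both.
Reduced to β = s1^-1 s1^-1 s2^-1 s1^-1 s2^-1 s1^-1 s2^-1 s1^-1 s1^-1 s2^-1 on 3 strands, 10 crossings.
Both give the same β = s1^-1 s1^-1 s2^-1 s1^-1 s2^-1 s1^-1 s2^-1 s1^-1 s1^-1 s2^-1 on 3 strands, so one state sum suffices:
Braid: s1^-1 s1^-1 s2^-1 s1^-1 s2^-1 s1^-1 s2^-1 s1^-1 s1^-1 s2^-1 on 3 strands, 10 crossings.
Writhe w = (#positive) - (#negative) = 0 - 10 = -10.
Computing the Kauffman bracket via state sum. There are 2^10 = 1024 states.
Each crossing splits two ways (0=vertical, 1=horizontal). The state's weight is A^(#A-smoothings - #B-smoothings) * d^(loops - 1).
Tabulate the states by total A-exponent and number of loops L (A-exp: L × count):
  A^10: L=3 ×1
  A^8: L=2 ×4, L=4 ×6
  A^6: L=1 ×4, L=3 ×30, L=5 ×11
  A^4: L=2 ×48, L=4 ×65, L=6 ×7
  A^2: L=1 ×24, L=3 ×140, L=5 ×45, L=7 ×1
  A^0: L=2 ×129, L=4 ×117, L=6 ×6
  A^-2: L=1 ×43, L=3 ×151, L=5 ×16
  A^-4: L=2 ×96, L=4 ×24
  A^-6: L=1 ×24, L=3 ×21
  A^-8: L=2 ×10
  A^-10: L=3 ×1
Each group contributes A^e * Σ count * d^(L-1):
Powers of d = -A^2 - A^-2: d^2 = A^4 + 2 + A^-4; d^3 = -A^6 - 3*A^2 - 3*A^-2 - A^-6; d^4 = A^8 + 4*A^4 + 6 + 4*A^-4 + A^-8; d^5 = -A^10 - 5*A^6 - 10*A^2 - 10*A^-2 - 5*A^-6 - A^-10; d^6 = A^12 + 6*A^8 + 15*A^4 + 20 + 15*A^-4 + 6*A^-8 + A^-12.
  A^10 * (d^2) = A^14 + 2*A^10 + A^6
  A^8 * (4*d + 6*d^3) = -6*A^14 - 22*A^10 - 22*A^6 - 6*A^2
  A^6 * (4 + 30*d^2 + 11*d^4) = 11*A^14 + 74*A^10 + 130*A^6 + 74*A^2 + 11*A^-2
  A^4 * (48*d + 65*d^3 + 7*d^5) = -7*A^14 - 100*A^10 - 313*A^6 - 313*A^2 - 100*A^-2 - 7*A^-6
  A^2 * (24 + 140*d^2 + 45*d^4 + d^6) = A^14 + 51*A^10 + 335*A^6 + 594*A^2 + 335*A^-2 + 51*A^-6 + A^-10
  A^0 * (129*d + 117*d^3 + 6*d^5) = -6*A^10 - 147*A^6 - 540*A^2 - 540*A^-2 - 147*A^-6 - 6*A^-10
  A^-2 * (43 + 151*d^2 + 16*d^4) = 16*A^6 + 215*A^2 + 441*A^-2 + 215*A^-6 + 16*A^-10
  A^-4 * (96*d + 24*d^3) = -24*A^2 - 168*A^-2 - 168*A^-6 - 24*A^-10
  A^-6 * (24 + 21*d^2) = 21*A^-2 + 66*A^-6 + 21*A^-10
  A^-8 * (10*d) = -10*A^-6 - 10*A^-10
  A^-10 * (d^2) = A^-6 + 2*A^-10 + A^-14
Summing the groups: <K> = -A^10 + A^-6 + A^-14
Normalise by the writhe: (-A^3)^(-w) = (-A^3)^(10) = A^30, so f(A) = A^30 * <K> = -A^40 + A^24 + A^16.
Substitute A = t^(-1/4), i.e. A^e → t^(-e/4): V(t) = t^-4 + t^-6 - t^-10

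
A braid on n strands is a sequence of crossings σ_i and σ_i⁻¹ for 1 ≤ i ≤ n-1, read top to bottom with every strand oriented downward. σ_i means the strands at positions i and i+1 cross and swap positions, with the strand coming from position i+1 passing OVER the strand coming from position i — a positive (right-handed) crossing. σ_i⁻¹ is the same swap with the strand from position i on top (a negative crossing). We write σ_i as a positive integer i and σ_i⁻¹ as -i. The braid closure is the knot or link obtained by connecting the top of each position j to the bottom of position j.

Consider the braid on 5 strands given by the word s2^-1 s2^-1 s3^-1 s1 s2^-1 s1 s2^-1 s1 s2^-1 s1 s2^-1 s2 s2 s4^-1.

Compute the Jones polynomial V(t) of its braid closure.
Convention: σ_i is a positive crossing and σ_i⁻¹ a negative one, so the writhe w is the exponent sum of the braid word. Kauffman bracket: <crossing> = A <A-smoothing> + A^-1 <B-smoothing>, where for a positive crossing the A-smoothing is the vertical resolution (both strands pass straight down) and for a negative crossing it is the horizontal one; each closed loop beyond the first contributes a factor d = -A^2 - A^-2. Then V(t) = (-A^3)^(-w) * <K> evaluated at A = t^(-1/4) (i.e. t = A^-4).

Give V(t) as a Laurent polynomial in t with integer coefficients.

t^4 - 4*t^3 + 6*t^2 - 7*t + 9 - 7*t^-1 + 6*t^-2 - 4*t^-3 + t^-4

Derivation:
The presented braid s2^-1 s2^-1 s3^-1 s1 s2^-1 s1 s2^-1 s1 s2^-1 s1 s2^-1 s2 s2 s4^-1 on 5 strands reduces by inverse Markov moves (closure unchanged at each step):
  Destabilize: the word has the form β·s4^-1 where s4^-1 occurs only as the final letter (β ∈ B_4); drop it and the last strand → 4 strands.
  Deconjugate: the word is γ·β·γ⁻¹ with γ = s2^-1 s2^-1 (prefix) and γ⁻¹ = s2 s2 (suffix); strip both.
Reduced to β = s3^-1 s1 s2^-1 s1 s2^-1 s1 s2^-1 s1 s2^-1 on 4 strands, 9 crossings.
Compute on β:
Braid: s3^-1 s1 s2^-1 s1 s2^-1 s1 s2^-1 s1 s2^-1 on 4 strands, 9 crossings.
Writhe w = (#positive) - (#negative) = 4 - 5 = -1.
Computing the Kauffman bracket via state sum. There are 2^9 = 512 states.
For each crossing: s=0 is the vertical smoothing, s=1 horizontal. Crossing k contributes A^(sign_k * (1 - 2*s_k)); loop factor d = -A^2 - A^-2.
Tabulate the states by total A-exponent and number of loops L (A-exp: L × count):
  A^9: L=5 ×1
  A^7: L=4 ×8, L=6 ×1
  A^5: L=3 ×28, L=5 ×8
  A^3: L=2 ×52, L=4 ×32
  A^1: L=1 ×45, L=3 ×77, L=5 ×4
  A^-1: L=2 ×97, L=4 ×29
  A^-3: L=3 ×80, L=5 ×4
  A^-5: L=4 ×36
  A^-7: L=5 ×9
  A^-9: L=6 ×1
Each group contributes A^e * Σ count * d^(L-1):
Powers of d = -A^2 - A^-2: d^2 = A^4 + 2 + A^-4; d^3 = -A^6 - 3*A^2 - 3*A^-2 - A^-6; d^4 = A^8 + 4*A^4 + 6 + 4*A^-4 + A^-8; d^5 = -A^10 - 5*A^6 - 10*A^2 - 10*A^-2 - 5*A^-6 - A^-10.
  A^9 * (d^4) = A^17 + 4*A^13 + 6*A^9 + 4*A^5 + A
  A^7 * (8*d^3 + d^5) = -A^17 - 13*A^13 - 34*A^9 - 34*A^5 - 13*A - A^-3
  A^5 * (28*d^2 + 8*d^4) = 8*A^13 + 60*A^9 + 104*A^5 + 60*A + 8*A^-3
  A^3 * (52*d + 32*d^3) = -32*A^9 - 148*A^5 - 148*A - 32*A^-3
  A^1 * (45 + 77*d^2 + 4*d^4) = 4*A^9 + 93*A^5 + 223*A + 93*A^-3 + 4*A^-7
  A^-1 * (97*d + 29*d^3) = -29*A^5 - 184*A - 184*A^-3 - 29*A^-7
  A^-3 * (80*d^2 + 4*d^4) = 4*A^5 + 96*A + 184*A^-3 + 96*A^-7 + 4*A^-11
  A^-5 * (36*d^3) = -36*A - 108*A^-3 - 108*A^-7 - 36*A^-11
  A^-7 * (9*d^4) = 9*A + 36*A^-3 + 54*A^-7 + 36*A^-11 + 9*A^-15
  A^-9 * (d^5) = -A - 5*A^-3 - 10*A^-7 - 10*A^-11 - 5*A^-15 - A^-19
Summing the groups: <K> = -A^13 + 4*A^9 - 6*A^5 + 7*A - 9*A^-3 + 7*A^-7 - 6*A^-11 + 4*A^-15 - A^-19
Normalise by the writhe: (-A^3)^(-w) = (-A^3)^(1) = -A^3, so f(A) = -A^3 * <K> = A^16 - 4*A^12 + 6*A^8 - 7*A^4 + 9 - 7*A^-4 + 6*A^-8 - 4*A^-12 + A^-16.
Substitute A = t^(-1/4), i.e. A^e → t^(-e/4): V(t) = t^4 - 4*t^3 + 6*t^2 - 7*t + 9 - 7*t^-1 + 6*t^-2 - 4*t^-3 + t^-4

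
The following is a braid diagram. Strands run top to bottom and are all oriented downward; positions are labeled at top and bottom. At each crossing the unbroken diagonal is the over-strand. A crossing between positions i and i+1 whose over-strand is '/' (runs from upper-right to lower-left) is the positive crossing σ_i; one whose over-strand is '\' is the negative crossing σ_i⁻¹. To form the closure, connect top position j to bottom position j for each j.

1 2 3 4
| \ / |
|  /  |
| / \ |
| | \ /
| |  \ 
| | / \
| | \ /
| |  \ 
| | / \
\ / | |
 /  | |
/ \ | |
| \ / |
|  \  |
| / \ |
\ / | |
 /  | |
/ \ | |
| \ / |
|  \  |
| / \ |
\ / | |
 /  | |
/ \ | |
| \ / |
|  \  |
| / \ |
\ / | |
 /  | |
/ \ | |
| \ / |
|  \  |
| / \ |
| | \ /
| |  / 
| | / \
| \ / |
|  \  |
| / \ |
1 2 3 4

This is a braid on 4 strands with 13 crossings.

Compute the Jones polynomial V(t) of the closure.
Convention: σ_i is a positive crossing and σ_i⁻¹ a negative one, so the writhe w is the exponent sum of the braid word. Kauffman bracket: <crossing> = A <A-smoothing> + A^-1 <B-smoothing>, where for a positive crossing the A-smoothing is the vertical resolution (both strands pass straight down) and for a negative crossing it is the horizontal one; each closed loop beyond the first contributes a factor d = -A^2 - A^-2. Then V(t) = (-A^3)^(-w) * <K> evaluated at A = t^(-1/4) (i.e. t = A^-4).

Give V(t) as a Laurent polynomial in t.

Reading the diagram top to bottom ('/'-over between positions i,i+1 = s_i, '\'-over = s_i^-1): braid word = s2 s3^-1 s3^-1 s1 s2^-1 s1 s2^-1 s1 s2^-1 s1 s2^-1 s3 s2^-1.
The presented braid s2 s3^-1 s3^-1 s1 s2^-1 s1 s2^-1 s1 s2^-1 s1 s2^-1 s3 s2^-1 on 4 strands reduces by inverse Markov moves (closure unchanged at each step):
  Deconjugate: the word is γ·β·γ⁻¹ with γ = s2 s3^-1 (prefix) and γ⁻¹ = s3 s2^-1 (suffix); strip both.
Reduced to β = s3^-1 s1 s2^-1 s1 s2^-1 s1 s2^-1 s1 s2^-1 on 4 strands, 9 crossings.
Compute on β:
Braid: s3^-1 s1 s2^-1 s1 s2^-1 s1 s2^-1 s1 s2^-1 on 4 strands, 9 crossings.
Writhe w = (#positive) - (#negative) = 4 - 5 = -1.
Computing the Kauffman bracket via state sum. There are 2^9 = 512 states.
For each crossing: s=0 is the vertical smoothing, s=1 horizontal. Crossing k contributes A^(sign_k * (1 - 2*s_k)); loop factor d = -A^2 - A^-2.
Tabulate the states by total A-exponent and number of loops L (A-exp: L × count):
  A^9: L=5 ×1
  A^7: L=4 ×8, L=6 ×1
  A^5: L=3 ×28, L=5 ×8
  A^3: L=2 ×52, L=4 ×32
  A^1: L=1 ×45, L=3 ×77, L=5 ×4
  A^-1: L=2 ×97, L=4 ×29
  A^-3: L=3 ×80, L=5 ×4
  A^-5: L=4 ×36
  A^-7: L=5 ×9
  A^-9: L=6 ×1
Each group contributes A^e * Σ count * d^(L-1):
Powers of d = -A^2 - A^-2: d^2 = A^4 + 2 + A^-4; d^3 = -A^6 - 3*A^2 - 3*A^-2 - A^-6; d^4 = A^8 + 4*A^4 + 6 + 4*A^-4 + A^-8; d^5 = -A^10 - 5*A^6 - 10*A^2 - 10*A^-2 - 5*A^-6 - A^-10.
  A^9 * (d^4) = A^17 + 4*A^13 + 6*A^9 + 4*A^5 + A
  A^7 * (8*d^3 + d^5) = -A^17 - 13*A^13 - 34*A^9 - 34*A^5 - 13*A - A^-3
  A^5 * (28*d^2 + 8*d^4) = 8*A^13 + 60*A^9 + 104*A^5 + 60*A + 8*A^-3
  A^3 * (52*d + 32*d^3) = -32*A^9 - 148*A^5 - 148*A - 32*A^-3
  A^1 * (45 + 77*d^2 + 4*d^4) = 4*A^9 + 93*A^5 + 223*A + 93*A^-3 + 4*A^-7
  A^-1 * (97*d + 29*d^3) = -29*A^5 - 184*A - 184*A^-3 - 29*A^-7
  A^-3 * (80*d^2 + 4*d^4) = 4*A^5 + 96*A + 184*A^-3 + 96*A^-7 + 4*A^-11
  A^-5 * (36*d^3) = -36*A - 108*A^-3 - 108*A^-7 - 36*A^-11
  A^-7 * (9*d^4) = 9*A + 36*A^-3 + 54*A^-7 + 36*A^-11 + 9*A^-15
  A^-9 * (d^5) = -A - 5*A^-3 - 10*A^-7 - 10*A^-11 - 5*A^-15 - A^-19
Summing the groups: <K> = -A^13 + 4*A^9 - 6*A^5 + 7*A - 9*A^-3 + 7*A^-7 - 6*A^-11 + 4*A^-15 - A^-19
Normalise by the writhe: (-A^3)^(-w) = (-A^3)^(1) = -A^3, so f(A) = -A^3 * <K> = A^16 - 4*A^12 + 6*A^8 - 7*A^4 + 9 - 7*A^-4 + 6*A^-8 - 4*A^-12 + A^-16.
Substitute A = t^(-1/4), i.e. A^e → t^(-e/4): V(t) = t^4 - 4*t^3 + 6*t^2 - 7*t + 9 - 7*t^-1 + 6*t^-2 - 4*t^-3 + t^-4

Answer: t^4 - 4*t^3 + 6*t^2 - 7*t + 9 - 7*t^-1 + 6*t^-2 - 4*t^-3 + t^-4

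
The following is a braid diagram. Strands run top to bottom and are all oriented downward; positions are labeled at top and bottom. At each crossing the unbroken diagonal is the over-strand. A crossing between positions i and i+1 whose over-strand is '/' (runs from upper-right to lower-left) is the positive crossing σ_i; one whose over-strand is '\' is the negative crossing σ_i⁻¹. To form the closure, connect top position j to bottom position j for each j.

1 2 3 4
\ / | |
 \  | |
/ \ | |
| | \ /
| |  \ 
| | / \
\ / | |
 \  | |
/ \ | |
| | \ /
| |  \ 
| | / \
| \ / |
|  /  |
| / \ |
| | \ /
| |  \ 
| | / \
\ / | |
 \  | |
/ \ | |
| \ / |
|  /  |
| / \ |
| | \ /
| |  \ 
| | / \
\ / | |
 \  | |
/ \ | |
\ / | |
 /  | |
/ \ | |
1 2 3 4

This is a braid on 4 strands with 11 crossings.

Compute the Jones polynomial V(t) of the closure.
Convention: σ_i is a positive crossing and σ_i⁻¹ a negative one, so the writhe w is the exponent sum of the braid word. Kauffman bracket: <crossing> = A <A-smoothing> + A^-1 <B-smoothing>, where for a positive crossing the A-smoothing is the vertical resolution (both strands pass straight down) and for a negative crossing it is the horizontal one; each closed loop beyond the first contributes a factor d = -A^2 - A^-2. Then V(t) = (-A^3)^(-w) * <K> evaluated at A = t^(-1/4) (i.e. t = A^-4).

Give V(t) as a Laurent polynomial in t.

Reading the diagram top to bottom ('/'-over between positions i,i+1 = s_i, '\'-over = s_i^-1): braid word = s1^-1 s3^-1 s1^-1 s3^-1 s2 s3^-1 s1^-1 s2 s3^-1 s1^-1 s1.
The presented braid s1^-1 s3^-1 s1^-1 s3^-1 s2 s3^-1 s1^-1 s2 s3^-1 s1^-1 s1 on 4 strands reduces by inverse Markov moves (closure unchanged at each step):
  Deconjugate: the word is γ·β·γ⁻¹ with γ = s1^-1 (prefix) and γ⁻¹ = s1 (suffix); strip both.
Reduced to β = s3^-1 s1^-1 s3^-1 s2 s3^-1 s1^-1 s2 s3^-1 s1^-1 on 4 strands, 9 crossings.
Compute on β:
Braid: s3^-1 s1^-1 s3^-1 s2 s3^-1 s1^-1 s2 s3^-1 s1^-1 on 4 strands, 9 crossings.
Writhe w = (#positive) - (#negative) = 2 - 7 = -5.
State-sum expansion of <K>. There are 2^9 = 512 states.
Each crossing splits two ways (0=vertical, 1=horizontal). The state's weight is A^(#A-smoothings - #B-smoothings) * d^(loops - 1).
Tabulate the states by total A-exponent and number of loops L (A-exp: L × count):
  A^9: L=7 ×1
  A^7: L=6 ×9
  A^5: L=5 ×36
  A^3: L=4 ×83, L=6 ×1
  A^1: L=3 ×118, L=5 ×8
  A^-1: L=2 ×100, L=4 ×26
  A^-3: L=1 ×41, L=3 ×42, L=5 ×1
  A^-5: L=2 ×31, L=4 ×5
  A^-7: L=3 ×9
  A^-9: L=4 ×1
Each group contributes A^e * Σ count * d^(L-1):
Powers of d = -A^2 - A^-2: d^2 = A^4 + 2 + A^-4; d^3 = -A^6 - 3*A^2 - 3*A^-2 - A^-6; d^4 = A^8 + 4*A^4 + 6 + 4*A^-4 + A^-8; d^5 = -A^10 - 5*A^6 - 10*A^2 - 10*A^-2 - 5*A^-6 - A^-10; d^6 = A^12 + 6*A^8 + 15*A^4 + 20 + 15*A^-4 + 6*A^-8 + A^-12.
  A^9 * (d^6) = A^21 + 6*A^17 + 15*A^13 + 20*A^9 + 15*A^5 + 6*A + A^-3
  A^7 * (9*d^5) = -9*A^17 - 45*A^13 - 90*A^9 - 90*A^5 - 45*A - 9*A^-3
  A^5 * (36*d^4) = 36*A^13 + 144*A^9 + 216*A^5 + 144*A + 36*A^-3
  A^3 * (83*d^3 + d^5) = -A^13 - 88*A^9 - 259*A^5 - 259*A - 88*A^-3 - A^-7
  A^1 * (118*d^2 + 8*d^4) = 8*A^9 + 150*A^5 + 284*A + 150*A^-3 + 8*A^-7
  A^-1 * (100*d + 26*d^3) = -26*A^5 - 178*A - 178*A^-3 - 26*A^-7
  A^-3 * (41 + 42*d^2 + d^4) = A^5 + 46*A + 131*A^-3 + 46*A^-7 + A^-11
  A^-5 * (31*d + 5*d^3) = -5*A - 46*A^-3 - 46*A^-7 - 5*A^-11
  A^-7 * (9*d^2) = 9*A^-3 + 18*A^-7 + 9*A^-11
  A^-9 * (d^3) = -A^-3 - 3*A^-7 - 3*A^-11 - A^-15
Summing the groups: <K> = A^21 - 3*A^17 + 5*A^13 - 6*A^9 + 7*A^5 - 7*A + 5*A^-3 - 4*A^-7 + 2*A^-11 - A^-15
Normalise by the writhe: (-A^3)^(-w) = (-A^3)^(5) = -A^15, so f(A) = -A^15 * <K> = -A^36 + 3*A^32 - 5*A^28 + 6*A^24 - 7*A^20 + 7*A^16 - 5*A^12 + 4*A^8 - 2*A^4 + 1.
Substitute A = t^(-1/4), i.e. A^e → t^(-e/4): V(t) = 1 - 2*t^-1 + 4*t^-2 - 5*t^-3 + 7*t^-4 - 7*t^-5 + 6*t^-6 - 5*t^-7 + 3*t^-8 - t^-9

Answer: 1 - 2*t^-1 + 4*t^-2 - 5*t^-3 + 7*t^-4 - 7*t^-5 + 6*t^-6 - 5*t^-7 + 3*t^-8 - t^-9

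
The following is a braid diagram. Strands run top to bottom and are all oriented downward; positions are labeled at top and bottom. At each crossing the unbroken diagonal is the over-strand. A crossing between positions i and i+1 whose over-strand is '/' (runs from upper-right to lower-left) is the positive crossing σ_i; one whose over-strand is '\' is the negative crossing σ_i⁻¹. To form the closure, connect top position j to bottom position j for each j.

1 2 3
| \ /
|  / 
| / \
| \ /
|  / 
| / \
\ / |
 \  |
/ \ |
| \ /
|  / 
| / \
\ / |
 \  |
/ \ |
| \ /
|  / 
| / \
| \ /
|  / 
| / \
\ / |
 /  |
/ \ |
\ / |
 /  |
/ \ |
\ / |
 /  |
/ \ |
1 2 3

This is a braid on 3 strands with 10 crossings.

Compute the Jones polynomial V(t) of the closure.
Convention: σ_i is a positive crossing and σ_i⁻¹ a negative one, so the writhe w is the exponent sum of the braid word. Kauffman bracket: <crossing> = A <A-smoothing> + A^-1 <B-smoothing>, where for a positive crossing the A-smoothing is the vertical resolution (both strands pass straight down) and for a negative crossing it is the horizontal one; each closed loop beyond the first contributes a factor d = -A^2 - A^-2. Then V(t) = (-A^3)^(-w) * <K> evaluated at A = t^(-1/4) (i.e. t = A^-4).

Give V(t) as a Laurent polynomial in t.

t^10 - 4*t^9 + 6*t^8 - 8*t^7 + 9*t^6 - 8*t^5 + 7*t^4 - 4*t^3 + 2*t^2

Derivation:
Reading the diagram top to bottom ('/'-over between positions i,i+1 = s_i, '\'-over = s_i^-1): braid word = s2 s2 s1^-1 s2 s1^-1 s2 s2 s1 s1 s1.
Braid: s2 s2 s1^-1 s2 s1^-1 s2 s2 s1 s1 s1 on 3 strands, 10 crossings.
Writhe w = (#positive) - (#negative) = 8 - 2 = 6.
State-sum expansion of <K>. There are 2^10 = 1024 states.
Smooth each crossing (0=||, 1=⌣⌢); contribution A^(Σ sign_k(1-2s_k)) * d^(L-1).
Tabulate the states by total A-exponent and number of loops L (A-exp: L × count):
  A^10: L=3 ×1
  A^8: L=2 ×7, L=4 ×3
  A^6: L=1 ×14, L=3 ×28, L=5 ×3
  A^4: L=2 ×88, L=4 ×31, L=6 ×1
  A^2: L=1 ×63, L=3 ×133, L=5 ×14
  A^0: L=2 ×159, L=4 ×91, L=6 ×2
  A^-2: L=3 ×180, L=5 ×30
  A^-4: L=4 ×116, L=6 ×4
  A^-6: L=5 ×45
  A^-8: L=6 ×10
  A^-10: L=7 ×1
Each group contributes A^e * Σ count * d^(L-1):
Powers of d = -A^2 - A^-2: d^2 = A^4 + 2 + A^-4; d^3 = -A^6 - 3*A^2 - 3*A^-2 - A^-6; d^4 = A^8 + 4*A^4 + 6 + 4*A^-4 + A^-8; d^5 = -A^10 - 5*A^6 - 10*A^2 - 10*A^-2 - 5*A^-6 - A^-10; d^6 = A^12 + 6*A^8 + 15*A^4 + 20 + 15*A^-4 + 6*A^-8 + A^-12.
  A^10 * (d^2) = A^14 + 2*A^10 + A^6
  A^8 * (7*d + 3*d^3) = -3*A^14 - 16*A^10 - 16*A^6 - 3*A^2
  A^6 * (14 + 28*d^2 + 3*d^4) = 3*A^14 + 40*A^10 + 88*A^6 + 40*A^2 + 3*A^-2
  A^4 * (88*d + 31*d^3 + d^5) = -A^14 - 36*A^10 - 191*A^6 - 191*A^2 - 36*A^-2 - A^-6
  A^2 * (63 + 133*d^2 + 14*d^4) = 14*A^10 + 189*A^6 + 413*A^2 + 189*A^-2 + 14*A^-6
  A^0 * (159*d + 91*d^3 + 2*d^5) = -2*A^10 - 101*A^6 - 452*A^2 - 452*A^-2 - 101*A^-6 - 2*A^-10
  A^-2 * (180*d^2 + 30*d^4) = 30*A^6 + 300*A^2 + 540*A^-2 + 300*A^-6 + 30*A^-10
  A^-4 * (116*d^3 + 4*d^5) = -4*A^6 - 136*A^2 - 388*A^-2 - 388*A^-6 - 136*A^-10 - 4*A^-14
  A^-6 * (45*d^4) = 45*A^2 + 180*A^-2 + 270*A^-6 + 180*A^-10 + 45*A^-14
  A^-8 * (10*d^5) = -10*A^2 - 50*A^-2 - 100*A^-6 - 100*A^-10 - 50*A^-14 - 10*A^-18
  A^-10 * (d^6) = A^2 + 6*A^-2 + 15*A^-6 + 20*A^-10 + 15*A^-14 + 6*A^-18 + A^-22
Summing the groups: <K> = 2*A^10 - 4*A^6 + 7*A^2 - 8*A^-2 + 9*A^-6 - 8*A^-10 + 6*A^-14 - 4*A^-18 + A^-22
Normalise by the writhe: (-A^3)^(-w) = (-A^3)^(-6) = A^-18, so f(A) = A^-18 * <K> = 2*A^-8 - 4*A^-12 + 7*A^-16 - 8*A^-20 + 9*A^-24 - 8*A^-28 + 6*A^-32 - 4*A^-36 + A^-40.
Substitute A = t^(-1/4), i.e. A^e → t^(-e/4): V(t) = t^10 - 4*t^9 + 6*t^8 - 8*t^7 + 9*t^6 - 8*t^5 + 7*t^4 - 4*t^3 + 2*t^2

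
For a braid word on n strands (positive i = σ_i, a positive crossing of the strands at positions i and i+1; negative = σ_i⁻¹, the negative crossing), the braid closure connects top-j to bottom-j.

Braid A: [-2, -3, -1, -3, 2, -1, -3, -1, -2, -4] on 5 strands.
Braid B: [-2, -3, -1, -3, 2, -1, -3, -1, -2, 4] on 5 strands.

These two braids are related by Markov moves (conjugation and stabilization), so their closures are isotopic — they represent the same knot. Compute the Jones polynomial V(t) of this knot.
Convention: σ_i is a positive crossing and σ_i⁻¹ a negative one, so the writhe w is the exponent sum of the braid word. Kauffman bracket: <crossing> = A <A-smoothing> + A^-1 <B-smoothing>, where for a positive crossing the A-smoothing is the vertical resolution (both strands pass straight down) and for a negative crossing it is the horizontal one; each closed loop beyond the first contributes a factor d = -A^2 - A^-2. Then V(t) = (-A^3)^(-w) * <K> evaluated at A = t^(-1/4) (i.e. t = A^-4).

Markov-equivalent braids have isotopic closures, hence identical knot invariants. Strip the Markov moves from each word to reach a common short braid β, then compute V(t) once on β.
Braid A: s2^-1 s3^-1 s1^-1 s3^-1 s2 s1^-1 s3^-1 s1^-1 s2^-1 s4^-1 on 5 strands reduces by inverse Markov moves (closure unchanged at each step):
  Destabilize: the word has the form β·s4^-1 where s4^-1 occurs only as the final letter (β ∈ B_4); drop it and the last strand → 4 strands.
Reduced to β = s2^-1 s3^-1 s1^-1 s3^-1 s2 s1^-1 s3^-1 s1^-1 s2^-1 on 4 strands, 9 crossings.
Braid B: s2^-1 s3^-1 s1^-1 s3^-1 s2 s1^-1 s3^-1 s1^-1 s2^-1 s4 on 5 strands reduces by inverse Markov moves (closure unchanged at each step):
  Destabilize: the word has the form β·s4 where s4 occurs only as the final letter (β ∈ B_4); drop it and the last strand → 4 strands.
Reduced to β = s2^-1 s3^-1 s1^-1 s3^-1 s2 s1^-1 s3^-1 s1^-1 s2^-1 on 4 strands, 9 crossings.
Both give the same β = s2^-1 s3^-1 s1^-1 s3^-1 s2 s1^-1 s3^-1 s1^-1 s2^-1 on 4 strands, so one state sum suffices:
Braid: s2^-1 s3^-1 s1^-1 s3^-1 s2 s1^-1 s3^-1 s1^-1 s2^-1 on 4 strands, 9 crossings.
Writhe w = (#positive) - (#negative) = 1 - 8 = -7.
Computing the Kauffman bracket via state sum. There are 2^9 = 512 states.
Smooth each crossing (0=||, 1=⌣⌢); contribution A^(Σ sign_k(1-2s_k)) * d^(L-1).
Tabulate the states by total A-exponent and number of loops L (A-exp: L × count):
  A^9: L=6 ×1
  A^7: L=5 ×9
  A^5: L=4 ×35, L=6 ×1
  A^3: L=3 ×74, L=5 ×10
  A^1: L=2 ×85, L=4 ×41
  A^-1: L=1 ×42, L=3 ×80, L=5 ×4
  A^-3: L=2 ×65, L=4 ×19
  A^-5: L=1 ×9, L=3 ×26, L=5 ×1
  A^-7: L=2 ×6, L=4 ×3
  A^-9: L=3 ×1
Each group contributes A^e * Σ count * d^(L-1):
Powers of d = -A^2 - A^-2: d^2 = A^4 + 2 + A^-4; d^3 = -A^6 - 3*A^2 - 3*A^-2 - A^-6; d^4 = A^8 + 4*A^4 + 6 + 4*A^-4 + A^-8; d^5 = -A^10 - 5*A^6 - 10*A^2 - 10*A^-2 - 5*A^-6 - A^-10.
  A^9 * (d^5) = -A^19 - 5*A^15 - 10*A^11 - 10*A^7 - 5*A^3 - A^-1
  A^7 * (9*d^4) = 9*A^15 + 36*A^11 + 54*A^7 + 36*A^3 + 9*A^-1
  A^5 * (35*d^3 + d^5) = -A^15 - 40*A^11 - 115*A^7 - 115*A^3 - 40*A^-1 - A^-5
  A^3 * (74*d^2 + 10*d^4) = 10*A^11 + 114*A^7 + 208*A^3 + 114*A^-1 + 10*A^-5
  A^1 * (85*d + 41*d^3) = -41*A^7 - 208*A^3 - 208*A^-1 - 41*A^-5
  A^-1 * (42 + 80*d^2 + 4*d^4) = 4*A^7 + 96*A^3 + 226*A^-1 + 96*A^-5 + 4*A^-9
  A^-3 * (65*d + 19*d^3) = -19*A^3 - 122*A^-1 - 122*A^-5 - 19*A^-9
  A^-5 * (9 + 26*d^2 + d^4) = A^3 + 30*A^-1 + 67*A^-5 + 30*A^-9 + A^-13
  A^-7 * (6*d + 3*d^3) = -3*A^-1 - 15*A^-5 - 15*A^-9 - 3*A^-13
  A^-9 * (d^2) = A^-5 + 2*A^-9 + A^-13
Summing the groups: <K> = -A^19 + 3*A^15 - 4*A^11 + 6*A^7 - 6*A^3 + 5*A^-1 - 5*A^-5 + 2*A^-9 - A^-13
Normalise by the writhe: (-A^3)^(-w) = (-A^3)^(7) = -A^21, so f(A) = -A^21 * <K> = A^40 - 3*A^36 + 4*A^32 - 6*A^28 + 6*A^24 - 5*A^20 + 5*A^16 - 2*A^12 + A^8.
Substitute A = t^(-1/4), i.e. A^e → t^(-e/4): V(t) = t^-2 - 2*t^-3 + 5*t^-4 - 5*t^-5 + 6*t^-6 - 6*t^-7 + 4*t^-8 - 3*t^-9 + t^-10

Answer: t^-2 - 2*t^-3 + 5*t^-4 - 5*t^-5 + 6*t^-6 - 6*t^-7 + 4*t^-8 - 3*t^-9 + t^-10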